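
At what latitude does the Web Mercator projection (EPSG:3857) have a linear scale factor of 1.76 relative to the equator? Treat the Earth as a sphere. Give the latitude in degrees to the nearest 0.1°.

Mercator scale is k = sec φ = 1/cos φ.
1/cos φ = 1.76  ⇒  cos φ = 0.5682  ⇒  φ = arccos(0.5682) ≈ 55.4°.

55.4°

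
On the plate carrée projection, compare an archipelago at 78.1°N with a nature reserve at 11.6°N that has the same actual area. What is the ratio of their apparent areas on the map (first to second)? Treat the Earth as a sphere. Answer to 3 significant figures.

Plate carrée maps x = Rλ, y = Rφ. The meridian scale is h = 1 and the parallel scale is k = 1/cos φ = sec φ.
Areal scale at 78.1°: h·k = 1.000 × 4.850 = 4.850.
Areal scale at 11.6°: h·k = 1.000 × 1.021 = 1.021.
Ratio = 4.850/1.021 ≈ 4.75.

4.75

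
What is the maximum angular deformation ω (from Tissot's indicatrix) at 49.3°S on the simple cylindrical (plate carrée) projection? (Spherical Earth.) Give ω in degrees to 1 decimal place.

24.3°

Plate carrée maps x = Rλ, y = Rφ. The meridian scale is h = 1 and the parallel scale is k = 1/cos φ = sec φ.
At 49.3°: h = 1.000, k = 1.534; principal scales a = 1.534, b = 1.000.
sin(ω/2) = (a − b)/(a + b) = 0.5335/2.534 = 0.2106, so ω = 2 arcsin(0.2106) ≈ 24.3°.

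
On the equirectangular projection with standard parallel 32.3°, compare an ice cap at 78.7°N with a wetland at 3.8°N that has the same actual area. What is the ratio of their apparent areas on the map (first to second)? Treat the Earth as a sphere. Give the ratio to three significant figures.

5.09

The equidistant cylindrical projection with φ₀ = 32.3° has h = 1 (meridians true) and k = cos φ₀ / cos φ along parallels.
Areal scale at 78.7°: h·k = 1.000 × 4.314 = 4.314.
Areal scale at 3.8°: h·k = 1.000 × 0.8471 = 0.8471.
Ratio = 4.314/0.8471 ≈ 5.09.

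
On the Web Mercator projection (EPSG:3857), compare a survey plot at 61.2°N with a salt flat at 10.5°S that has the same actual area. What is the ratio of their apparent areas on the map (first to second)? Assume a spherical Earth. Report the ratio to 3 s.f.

Mercator is conformal with k = sec φ, so areal scale = k² = sec²φ.
At 61.2°: sec²(61.2°) = 1/0.4818² = 4.309.
At 10.5°: sec²(10.5°) = 1/0.9833² = 1.034.
Ratio = 4.309/1.034 = cos²(10.5°)/cos²(61.2°) ≈ 4.17.

4.17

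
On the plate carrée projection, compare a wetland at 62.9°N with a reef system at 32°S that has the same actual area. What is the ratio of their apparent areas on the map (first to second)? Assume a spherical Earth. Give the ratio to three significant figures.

1.86

In the plate carrée (x = Rλ, y = Rφ), meridians are true-scale (h = 1) and parallels are stretched by k = sec φ.
Areal scale at 62.9°: h·k = 1.000 × 2.195 = 2.195.
Areal scale at 32°: h·k = 1.000 × 1.179 = 1.179.
Ratio = 2.195/1.179 ≈ 1.86.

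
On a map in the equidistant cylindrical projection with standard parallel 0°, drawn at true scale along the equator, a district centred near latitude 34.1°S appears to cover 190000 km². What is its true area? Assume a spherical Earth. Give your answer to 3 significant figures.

For the equirectangular projection with φ₀ = 0 (plate carrée), h = 1 along meridians and k = sec φ along parallels.
Areal scale = h·k = 1 × sec φ; at 34.1°, h = 1.000, k = 1.208, so h·k = 1.208.
True area = apparent / (areal scale) = 190000 / 1.208 ≈ 157000 km².

157000 km²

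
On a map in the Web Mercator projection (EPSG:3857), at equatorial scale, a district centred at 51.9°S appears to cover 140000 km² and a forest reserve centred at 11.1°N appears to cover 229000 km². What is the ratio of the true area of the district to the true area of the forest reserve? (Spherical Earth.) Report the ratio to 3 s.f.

0.242

On Mercator the areal scale is sec²φ, so true area = apparent × cos²φ.
True area of district: 140000 × cos²(51.9°) = 140000 × 0.3807 = 53300 km².
True area of forest reserve: 229000 × cos²(11.1°) = 229000 × 0.9629 = 220500 km².
Ratio = 53300 / 220500 ≈ 0.242.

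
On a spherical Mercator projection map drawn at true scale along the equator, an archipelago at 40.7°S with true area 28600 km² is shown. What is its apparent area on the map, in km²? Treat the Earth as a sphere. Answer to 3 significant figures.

The Mercator projection is conformal; its linear scale factor is the same in every direction and equals sec φ = 1/cos φ.
Areal scale = k² = sec²φ = 1/cos²(40.7°) = 1/0.7581² = 1.740.
Apparent area = 28600 × 1.740 ≈ 49800 km².

49800 km²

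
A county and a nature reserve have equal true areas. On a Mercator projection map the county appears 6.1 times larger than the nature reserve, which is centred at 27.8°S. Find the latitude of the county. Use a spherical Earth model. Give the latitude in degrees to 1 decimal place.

On Mercator, (apparent₁)/(apparent₂) = sec²φ₁ / sec²φ₂ when true areas are equal.
cos²φ₂ / cos²φ₁ = 6.1  ⇒  cos φ₁ = cos 27.8° / √6.1 = 0.8846/2.470 = 0.3582.
φ₁ = arccos(0.3582) ≈ 69.0°.

69.0°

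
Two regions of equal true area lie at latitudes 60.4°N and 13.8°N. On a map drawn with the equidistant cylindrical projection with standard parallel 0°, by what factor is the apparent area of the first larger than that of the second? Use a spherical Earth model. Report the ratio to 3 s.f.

Plate carrée maps x = Rλ, y = Rφ. The meridian scale is h = 1 and the parallel scale is k = 1/cos φ = sec φ.
Areal scale at 60.4°: h·k = 1.000 × 2.025 = 2.025.
Areal scale at 13.8°: h·k = 1.000 × 1.030 = 1.030.
Ratio = 2.025/1.030 ≈ 1.97.

1.97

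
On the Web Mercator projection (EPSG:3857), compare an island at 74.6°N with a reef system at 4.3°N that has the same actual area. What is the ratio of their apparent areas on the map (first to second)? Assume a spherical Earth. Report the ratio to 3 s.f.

14.1

Mercator is conformal with k = sec φ, so areal scale = k² = sec²φ.
At 74.6°: sec²(74.6°) = 1/0.2656² = 14.18.
At 4.3°: sec²(4.3°) = 1/0.9972² = 1.006.
Ratio = 14.18/1.006 = cos²(4.3°)/cos²(74.6°) ≈ 14.1.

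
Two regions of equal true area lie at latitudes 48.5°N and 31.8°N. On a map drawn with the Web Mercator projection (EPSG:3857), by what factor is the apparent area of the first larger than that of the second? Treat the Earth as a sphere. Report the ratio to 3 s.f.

Mercator is conformal with k = sec φ, so areal scale = k² = sec²φ.
At 48.5°: sec²(48.5°) = 1/0.6626² = 2.278.
At 31.8°: sec²(31.8°) = 1/0.8499² = 1.384.
Ratio = 2.278/1.384 = cos²(31.8°)/cos²(48.5°) ≈ 1.65.

1.65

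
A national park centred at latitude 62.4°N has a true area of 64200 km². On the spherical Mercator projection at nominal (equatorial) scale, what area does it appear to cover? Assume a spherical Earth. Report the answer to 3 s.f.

299000 km²

Mercator is conformal, so the point scale is isotropic: h = k = sec φ = 1/cos φ.
Areal scale = k² = sec²φ = 1/cos²(62.4°) = 1/0.4633² = 4.659.
Apparent area = 64200 × 4.659 ≈ 299000 km².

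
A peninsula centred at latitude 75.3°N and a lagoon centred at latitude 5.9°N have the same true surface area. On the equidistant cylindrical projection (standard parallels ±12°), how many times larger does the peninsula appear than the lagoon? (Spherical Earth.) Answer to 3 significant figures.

The equidistant cylindrical projection with φ₀ = 12° has h = 1 (meridians true) and k = cos φ₀ / cos φ along parallels.
Areal scale at 75.3°: h·k = 1.000 × 3.855 = 3.855.
Areal scale at 5.9°: h·k = 1.000 × 0.9834 = 0.9834.
Ratio = 3.855/0.9834 ≈ 3.92.

3.92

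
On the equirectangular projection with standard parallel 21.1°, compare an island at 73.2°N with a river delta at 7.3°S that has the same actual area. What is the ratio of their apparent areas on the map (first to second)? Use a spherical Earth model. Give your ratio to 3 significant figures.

With standard parallel φ₀ = 21.1°, the equirectangular projection gives x = Rλ cos φ₀, y = Rφ, so h = 1 and k = cos 21.1° / cos φ.
Areal scale at 73.2°: h·k = 1.000 × 3.228 = 3.228.
Areal scale at 7.3°: h·k = 1.000 × 0.9406 = 0.9406.
Ratio = 3.228/0.9406 ≈ 3.43.

3.43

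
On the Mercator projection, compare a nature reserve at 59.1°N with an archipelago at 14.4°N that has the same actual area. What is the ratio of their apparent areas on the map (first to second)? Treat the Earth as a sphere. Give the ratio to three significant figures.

On Mercator, area is exaggerated by sec²φ = 1/cos²φ.
At 59.1°: sec²(59.1°) = 1/0.5135² = 3.792.
At 14.4°: sec²(14.4°) = 1/0.9686² = 1.066.
Ratio = 3.792/1.066 = cos²(14.4°)/cos²(59.1°) ≈ 3.56.

3.56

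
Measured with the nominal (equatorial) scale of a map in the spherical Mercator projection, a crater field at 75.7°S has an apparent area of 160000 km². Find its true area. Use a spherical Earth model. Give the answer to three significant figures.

For Mercator, h = k = sec φ (a conformal cylindrical projection has a single point scale, 1/cos φ).
Areal scale = k² = sec²φ = 1/cos²(75.7°) = 1/0.2470² = 16.39.
True area = apparent / (areal scale) = 160000 / 16.39 ≈ 9760 km².

9760 km²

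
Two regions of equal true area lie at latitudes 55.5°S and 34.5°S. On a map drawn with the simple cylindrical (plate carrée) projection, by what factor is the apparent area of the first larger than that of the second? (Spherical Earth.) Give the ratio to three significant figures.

For the equirectangular projection with φ₀ = 0 (plate carrée), h = 1 along meridians and k = sec φ along parallels.
Areal scale at 55.5°: h·k = 1.000 × 1.766 = 1.766.
Areal scale at 34.5°: h·k = 1.000 × 1.213 = 1.213.
Ratio = 1.766/1.213 ≈ 1.46.

1.46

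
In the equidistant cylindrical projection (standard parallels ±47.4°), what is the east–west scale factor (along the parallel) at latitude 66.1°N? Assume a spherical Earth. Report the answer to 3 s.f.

1.67

In the equirectangular projection with standard parallel φ₀ = 47.4° (x = Rλ cos φ₀, y = Rφ), meridians are true-scale (h = 1) and the parallel scale is k = cos φ₀ / cos φ.
k = cos 47.4° / cos 66.1° = 0.6769/0.4051 = 1.671.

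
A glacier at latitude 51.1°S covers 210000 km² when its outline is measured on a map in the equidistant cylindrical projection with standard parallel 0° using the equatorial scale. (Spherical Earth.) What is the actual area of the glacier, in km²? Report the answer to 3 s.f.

132000 km²

Plate carrée maps x = Rλ, y = Rφ. The meridian scale is h = 1 and the parallel scale is k = 1/cos φ = sec φ.
Areal scale = h·k = 1 × sec φ; at 51.1°, h = 1.000, k = 1.592, so h·k = 1.592.
True area = apparent / (areal scale) = 210000 / 1.592 ≈ 132000 km².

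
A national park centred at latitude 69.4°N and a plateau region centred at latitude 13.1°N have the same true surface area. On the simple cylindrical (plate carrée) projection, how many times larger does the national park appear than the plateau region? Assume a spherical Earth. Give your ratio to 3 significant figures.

Plate carrée maps x = Rλ, y = Rφ. The meridian scale is h = 1 and the parallel scale is k = 1/cos φ = sec φ.
Areal scale at 69.4°: h·k = 1.000 × 2.842 = 2.842.
Areal scale at 13.1°: h·k = 1.000 × 1.027 = 1.027.
Ratio = 2.842/1.027 ≈ 2.77.

2.77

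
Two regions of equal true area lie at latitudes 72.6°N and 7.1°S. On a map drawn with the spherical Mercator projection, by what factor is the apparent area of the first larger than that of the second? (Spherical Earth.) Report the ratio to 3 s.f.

11.0

Mercator is conformal with k = sec φ, so areal scale = k² = sec²φ.
At 72.6°: sec²(72.6°) = 1/0.2990² = 11.18.
At 7.1°: sec²(7.1°) = 1/0.9923² = 1.016.
Ratio = 11.18/1.016 = cos²(7.1°)/cos²(72.6°) ≈ 11.0.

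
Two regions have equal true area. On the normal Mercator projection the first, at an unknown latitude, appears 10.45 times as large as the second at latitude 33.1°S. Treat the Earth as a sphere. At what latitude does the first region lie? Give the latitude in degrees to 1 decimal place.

75.0°

Mercator areal scale is sec²φ, so apparent-area ratio = sec²φ₁ / sec²φ₂ = cos²φ₂ / cos²φ₁.
cos²φ₂ / cos²φ₁ = 10.45  ⇒  cos φ₁ = cos 33.1° / √10.45 = 0.8377/3.233 = 0.2591.
φ₁ = arccos(0.2591) ≈ 75.0°.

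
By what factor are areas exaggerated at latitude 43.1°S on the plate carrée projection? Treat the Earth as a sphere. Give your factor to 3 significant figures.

In the plate carrée (x = Rλ, y = Rφ), meridians are true-scale (h = 1) and parallels are stretched by k = sec φ.
Areal scale = h·k = 1 × sec φ; at 43.1°, h = 1.000, k = 1.370, so h·k = 1.370.

1.37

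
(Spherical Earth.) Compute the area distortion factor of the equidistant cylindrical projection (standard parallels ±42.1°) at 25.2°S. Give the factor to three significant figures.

The equidistant cylindrical projection with φ₀ = 42.1° has h = 1 (meridians true) and k = cos φ₀ / cos φ along parallels.
Areal scale = h·k = 1 × cos φ₀ / cos φ; at 25.2°, h = 1.000, k = 0.8200, so h·k = 0.8200.

0.820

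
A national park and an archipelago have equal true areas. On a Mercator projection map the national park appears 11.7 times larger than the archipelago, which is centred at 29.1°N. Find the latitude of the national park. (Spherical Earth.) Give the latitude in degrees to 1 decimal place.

On Mercator, (apparent₁)/(apparent₂) = sec²φ₁ / sec²φ₂ when true areas are equal.
cos²φ₂ / cos²φ₁ = 11.7  ⇒  cos φ₁ = cos 29.1° / √11.7 = 0.8738/3.421 = 0.2554.
φ₁ = arccos(0.2554) ≈ 75.2°.

75.2°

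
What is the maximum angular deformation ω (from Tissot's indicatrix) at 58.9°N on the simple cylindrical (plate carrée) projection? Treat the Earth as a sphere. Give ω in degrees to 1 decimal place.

37.2°

In the plate carrée (x = Rλ, y = Rφ), meridians are true-scale (h = 1) and parallels are stretched by k = sec φ.
At 58.9°: h = 1.000, k = 1.936; principal scales a = 1.936, b = 1.000.
sin(ω/2) = (a − b)/(a + b) = 0.9360/2.936 = 0.3188, so ω = 2 arcsin(0.3188) ≈ 37.2°.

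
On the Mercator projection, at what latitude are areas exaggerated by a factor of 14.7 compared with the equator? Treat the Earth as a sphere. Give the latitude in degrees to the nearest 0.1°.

Mercator areal scale is sec²φ.
sec²φ = 14.7  ⇒  cos²φ = 0.06803  ⇒  cos φ = 0.2608.
φ = arccos(0.2608) ≈ 74.9°.

74.9°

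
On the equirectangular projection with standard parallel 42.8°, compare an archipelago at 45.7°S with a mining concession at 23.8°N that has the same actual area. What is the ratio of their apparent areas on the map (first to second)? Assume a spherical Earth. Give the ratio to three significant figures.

1.31

In the equirectangular projection with standard parallel φ₀ = 42.8° (x = Rλ cos φ₀, y = Rφ), meridians are true-scale (h = 1) and the parallel scale is k = cos φ₀ / cos φ.
Areal scale at 45.7°: h·k = 1.000 × 1.051 = 1.051.
Areal scale at 23.8°: h·k = 1.000 × 0.8019 = 0.8019.
Ratio = 1.051/0.8019 ≈ 1.31.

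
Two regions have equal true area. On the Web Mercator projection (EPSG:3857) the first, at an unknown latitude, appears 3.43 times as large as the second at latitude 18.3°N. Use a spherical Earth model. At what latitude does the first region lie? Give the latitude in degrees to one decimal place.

For equal true areas on Mercator, apparent areas scale as sec²φ, so the ratio is cos²φ₂ / cos²φ₁.
cos²φ₂ / cos²φ₁ = 3.43  ⇒  cos φ₁ = cos 18.3° / √3.43 = 0.9494/1.852 = 0.5126.
φ₁ = arccos(0.5126) ≈ 59.2°.

59.2°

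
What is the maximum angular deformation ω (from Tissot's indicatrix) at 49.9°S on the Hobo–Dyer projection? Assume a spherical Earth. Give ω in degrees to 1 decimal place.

23.7°

The Hobo–Dyer projection is cylindrical equal-area with φ₀ = 37.5°. A cylindrical equal-area projection with standard parallel φ₀ has meridian scale h = cos φ / cos φ₀ and parallel scale k = cos φ₀ / cos φ (so areas are preserved, h·k = 1).
At 49.9°: h = 0.8119, k = 1.232; principal scales a = 1.232, b = 0.8119.
sin(ω/2) = (a − b)/(a + b) = 0.4198/2.044 = 0.2054, so ω = 2 arcsin(0.2054) ≈ 23.7°.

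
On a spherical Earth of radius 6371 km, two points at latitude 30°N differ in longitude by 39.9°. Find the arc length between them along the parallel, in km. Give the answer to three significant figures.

3840 km

Arc length along a parallel = R cos φ · Δλ (with Δλ in radians).
= 6371 × cos 30° × (39.9° × π/180) = 6371 × 0.8660 × 0.6964 ≈ 3840 km.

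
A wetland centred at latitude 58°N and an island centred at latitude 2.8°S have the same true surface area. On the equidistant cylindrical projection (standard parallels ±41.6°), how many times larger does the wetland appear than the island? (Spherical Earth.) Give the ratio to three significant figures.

1.88

In the equirectangular projection with standard parallel φ₀ = 41.6° (x = Rλ cos φ₀, y = Rφ), meridians are true-scale (h = 1) and the parallel scale is k = cos φ₀ / cos φ.
Areal scale at 58°: h·k = 1.000 × 1.411 = 1.411.
Areal scale at 2.8°: h·k = 1.000 × 0.7487 = 0.7487.
Ratio = 1.411/0.7487 ≈ 1.88.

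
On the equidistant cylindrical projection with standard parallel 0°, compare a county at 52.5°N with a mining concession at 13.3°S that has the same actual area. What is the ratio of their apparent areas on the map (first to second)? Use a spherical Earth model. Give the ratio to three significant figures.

Plate carrée maps x = Rλ, y = Rφ. The meridian scale is h = 1 and the parallel scale is k = 1/cos φ = sec φ.
Areal scale at 52.5°: h·k = 1.000 × 1.643 = 1.643.
Areal scale at 13.3°: h·k = 1.000 × 1.028 = 1.028.
Ratio = 1.643/1.028 ≈ 1.60.

1.60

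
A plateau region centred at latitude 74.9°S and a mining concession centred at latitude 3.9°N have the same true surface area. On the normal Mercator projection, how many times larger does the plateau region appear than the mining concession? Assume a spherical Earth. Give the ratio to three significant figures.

14.7

On Mercator, area is exaggerated by sec²φ = 1/cos²φ.
At 74.9°: sec²(74.9°) = 1/0.2605² = 14.74.
At 3.9°: sec²(3.9°) = 1/0.9977² = 1.005.
Ratio = 14.74/1.005 = cos²(3.9°)/cos²(74.9°) ≈ 14.7.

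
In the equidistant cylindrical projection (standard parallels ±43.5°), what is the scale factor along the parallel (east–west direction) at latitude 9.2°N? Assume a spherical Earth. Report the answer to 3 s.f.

In the equirectangular projection with standard parallel φ₀ = 43.5° (x = Rλ cos φ₀, y = Rφ), meridians are true-scale (h = 1) and the parallel scale is k = cos φ₀ / cos φ.
k = cos 43.5° / cos 9.2° = 0.7254/0.9871 = 0.7348.

0.735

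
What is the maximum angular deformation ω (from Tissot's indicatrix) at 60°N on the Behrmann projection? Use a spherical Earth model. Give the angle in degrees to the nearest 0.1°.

The Behrmann projection is cylindrical equal-area with φ₀ = 30°. Cylindrical equal-area (φ₀ = 30°): h = cos φ / cos 30° along meridians, k = cos 30° / cos φ along parallels; h·k = 1.
At 60°: h = 0.5774, k = 1.732; principal scales a = 1.732, b = 0.5774.
sin(ω/2) = (a − b)/(a + b) = 1.155/2.309 = 0.5000, so ω = 2 arcsin(0.5000) ≈ 60.0°.

60.0°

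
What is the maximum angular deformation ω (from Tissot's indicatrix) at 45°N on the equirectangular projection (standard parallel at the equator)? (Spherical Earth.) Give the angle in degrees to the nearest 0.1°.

19.8°

For the equirectangular projection with φ₀ = 0 (plate carrée), h = 1 along meridians and k = sec φ along parallels.
At 45°: h = 1.000, k = 1.414; principal scales a = 1.414, b = 1.000.
sin(ω/2) = (a − b)/(a + b) = 0.4142/2.414 = 0.1716, so ω = 2 arcsin(0.1716) ≈ 19.8°.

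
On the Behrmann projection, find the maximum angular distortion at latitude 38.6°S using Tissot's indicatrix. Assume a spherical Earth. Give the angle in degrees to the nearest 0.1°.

Behrmann is a cylindrical equal-area projection with standard parallels at ±30°. Cylindrical equal-area (φ₀ = 30°): h = cos φ / cos 30° along meridians, k = cos 30° / cos φ along parallels; h·k = 1.
At 38.6°: h = 0.9024, k = 1.108; principal scales a = 1.108, b = 0.9024.
sin(ω/2) = (a − b)/(a + b) = 0.2057/2.011 = 0.1023, so ω = 2 arcsin(0.1023) ≈ 11.7°.

11.7°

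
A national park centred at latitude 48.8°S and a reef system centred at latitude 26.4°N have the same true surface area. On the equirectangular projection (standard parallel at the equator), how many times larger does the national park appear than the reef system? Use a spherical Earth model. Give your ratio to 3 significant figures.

1.36

For the equirectangular projection with φ₀ = 0 (plate carrée), h = 1 along meridians and k = sec φ along parallels.
Areal scale at 48.8°: h·k = 1.000 × 1.518 = 1.518.
Areal scale at 26.4°: h·k = 1.000 × 1.116 = 1.116.
Ratio = 1.518/1.116 ≈ 1.36.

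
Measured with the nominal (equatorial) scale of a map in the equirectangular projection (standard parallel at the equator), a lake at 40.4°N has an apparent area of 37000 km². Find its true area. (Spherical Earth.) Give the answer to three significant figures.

28200 km²

Plate carrée maps x = Rλ, y = Rφ. The meridian scale is h = 1 and the parallel scale is k = 1/cos φ = sec φ.
Areal scale = h·k = 1 × sec φ; at 40.4°, h = 1.000, k = 1.313, so h·k = 1.313.
True area = apparent / (areal scale) = 37000 / 1.313 ≈ 28200 km².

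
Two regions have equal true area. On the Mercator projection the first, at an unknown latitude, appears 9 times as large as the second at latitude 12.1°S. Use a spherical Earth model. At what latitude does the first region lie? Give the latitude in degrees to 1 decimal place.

71.0°

Mercator areal scale is sec²φ, so apparent-area ratio = sec²φ₁ / sec²φ₂ = cos²φ₂ / cos²φ₁.
cos²φ₂ / cos²φ₁ = 9  ⇒  cos φ₁ = cos 12.1° / √9 = 0.9778/3.000 = 0.3259.
φ₁ = arccos(0.3259) ≈ 71.0°.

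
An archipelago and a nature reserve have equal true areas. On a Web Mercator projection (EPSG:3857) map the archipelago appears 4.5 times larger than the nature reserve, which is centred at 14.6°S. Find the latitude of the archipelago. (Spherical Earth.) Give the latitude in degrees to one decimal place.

On Mercator, (apparent₁)/(apparent₂) = sec²φ₁ / sec²φ₂ when true areas are equal.
cos²φ₂ / cos²φ₁ = 4.5  ⇒  cos φ₁ = cos 14.6° / √4.5 = 0.9677/2.121 = 0.4562.
φ₁ = arccos(0.4562) ≈ 62.9°.

62.9°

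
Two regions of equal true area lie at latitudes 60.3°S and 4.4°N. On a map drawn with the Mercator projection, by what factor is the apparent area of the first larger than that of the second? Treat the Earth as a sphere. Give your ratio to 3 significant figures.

4.05

Mercator areal scale is sec²φ.
At 60.3°: sec²(60.3°) = 1/0.4955² = 4.074.
At 4.4°: sec²(4.4°) = 1/0.9971² = 1.006.
Ratio = 4.074/1.006 = cos²(4.4°)/cos²(60.3°) ≈ 4.05.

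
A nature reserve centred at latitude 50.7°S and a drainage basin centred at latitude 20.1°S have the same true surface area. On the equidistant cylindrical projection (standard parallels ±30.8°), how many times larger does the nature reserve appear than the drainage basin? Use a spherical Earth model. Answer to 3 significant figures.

In the equirectangular projection with standard parallel φ₀ = 30.8° (x = Rλ cos φ₀, y = Rφ), meridians are true-scale (h = 1) and the parallel scale is k = cos φ₀ / cos φ.
Areal scale at 50.7°: h·k = 1.000 × 1.356 = 1.356.
Areal scale at 20.1°: h·k = 1.000 × 0.9147 = 0.9147.
Ratio = 1.356/0.9147 ≈ 1.48.

1.48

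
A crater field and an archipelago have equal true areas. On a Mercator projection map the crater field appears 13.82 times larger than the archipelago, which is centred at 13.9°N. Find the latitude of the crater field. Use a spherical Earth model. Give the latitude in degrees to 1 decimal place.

74.9°

On Mercator, (apparent₁)/(apparent₂) = sec²φ₁ / sec²φ₂ when true areas are equal.
cos²φ₂ / cos²φ₁ = 13.82  ⇒  cos φ₁ = cos 13.9° / √13.82 = 0.9707/3.718 = 0.2611.
φ₁ = arccos(0.2611) ≈ 74.9°.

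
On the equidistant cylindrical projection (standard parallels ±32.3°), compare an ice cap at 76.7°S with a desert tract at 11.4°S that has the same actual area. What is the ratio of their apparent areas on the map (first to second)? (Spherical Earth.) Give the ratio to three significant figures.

4.26

In the equirectangular projection with standard parallel φ₀ = 32.3° (x = Rλ cos φ₀, y = Rφ), meridians are true-scale (h = 1) and the parallel scale is k = cos φ₀ / cos φ.
Areal scale at 76.7°: h·k = 1.000 × 3.674 = 3.674.
Areal scale at 11.4°: h·k = 1.000 × 0.8623 = 0.8623.
Ratio = 3.674/0.8623 ≈ 4.26.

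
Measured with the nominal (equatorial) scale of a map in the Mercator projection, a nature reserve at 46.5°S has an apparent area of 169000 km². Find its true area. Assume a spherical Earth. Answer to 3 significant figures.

For Mercator, h = k = sec φ (a conformal cylindrical projection has a single point scale, 1/cos φ).
Areal scale = k² = sec²φ = 1/cos²(46.5°) = 1/0.6884² = 2.110.
True area = apparent / (areal scale) = 169000 / 2.110 ≈ 80100 km².

80100 km²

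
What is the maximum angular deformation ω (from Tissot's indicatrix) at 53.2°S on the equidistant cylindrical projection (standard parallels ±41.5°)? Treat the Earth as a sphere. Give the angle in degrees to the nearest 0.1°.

12.8°

In the equirectangular projection with standard parallel φ₀ = 41.5° (x = Rλ cos φ₀, y = Rφ), meridians are true-scale (h = 1) and the parallel scale is k = cos φ₀ / cos φ.
At 53.2°: h = 1.000, k = 1.250; principal scales a = 1.250, b = 1.000.
sin(ω/2) = (a − b)/(a + b) = 0.2503/2.250 = 0.1112, so ω = 2 arcsin(0.1112) ≈ 12.8°.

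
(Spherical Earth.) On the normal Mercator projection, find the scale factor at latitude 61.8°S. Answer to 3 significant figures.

2.12

Mercator is conformal, so the point scale is isotropic: h = k = sec φ = 1/cos φ.
k = 1/cos 61.8° = 1/0.4726 = 2.116.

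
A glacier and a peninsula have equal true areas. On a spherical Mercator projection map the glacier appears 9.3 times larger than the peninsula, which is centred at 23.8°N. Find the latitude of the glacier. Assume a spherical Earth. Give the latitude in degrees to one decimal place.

72.5°

Mercator areal scale is sec²φ, so apparent-area ratio = sec²φ₁ / sec²φ₂ = cos²φ₂ / cos²φ₁.
cos²φ₂ / cos²φ₁ = 9.3  ⇒  cos φ₁ = cos 23.8° / √9.3 = 0.9150/3.050 = 0.3000.
φ₁ = arccos(0.3000) ≈ 72.5°.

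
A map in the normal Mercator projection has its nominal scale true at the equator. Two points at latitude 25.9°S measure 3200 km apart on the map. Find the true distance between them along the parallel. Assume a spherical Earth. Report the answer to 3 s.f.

The Mercator projection is conformal; its linear scale factor is the same in every direction and equals sec φ = 1/cos φ.
Along the parallel at 25.9°, map distances are exaggerated by k = sec 25.9° = 1.112.
True distance = 3200 / 1.112 = 3200 × cos 25.9° ≈ 2880 km.

2880 km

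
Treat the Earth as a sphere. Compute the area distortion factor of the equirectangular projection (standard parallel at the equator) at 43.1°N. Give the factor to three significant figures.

In the plate carrée (x = Rλ, y = Rφ), meridians are true-scale (h = 1) and parallels are stretched by k = sec φ.
Areal scale = h·k = 1 × sec φ; at 43.1°, h = 1.000, k = 1.370, so h·k = 1.370.

1.37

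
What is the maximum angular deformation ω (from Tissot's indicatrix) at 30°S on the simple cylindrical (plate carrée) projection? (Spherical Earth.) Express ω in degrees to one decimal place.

For the equirectangular projection with φ₀ = 0 (plate carrée), h = 1 along meridians and k = sec φ along parallels.
At 30°: h = 1.000, k = 1.155; principal scales a = 1.155, b = 1.000.
sin(ω/2) = (a − b)/(a + b) = 0.1547/2.155 = 0.07180, so ω = 2 arcsin(0.07180) ≈ 8.2°.

8.2°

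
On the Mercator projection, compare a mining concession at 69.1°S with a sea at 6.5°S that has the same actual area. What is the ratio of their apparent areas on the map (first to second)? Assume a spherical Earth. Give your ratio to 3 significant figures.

Mercator areal scale is sec²φ.
At 69.1°: sec²(69.1°) = 1/0.3567² = 7.858.
At 6.5°: sec²(6.5°) = 1/0.9936² = 1.013.
Ratio = 7.858/1.013 = cos²(6.5°)/cos²(69.1°) ≈ 7.76.

7.76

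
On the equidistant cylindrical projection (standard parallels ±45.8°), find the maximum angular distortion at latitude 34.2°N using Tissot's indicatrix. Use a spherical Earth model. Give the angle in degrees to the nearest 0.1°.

With standard parallel φ₀ = 45.8°, the equirectangular projection gives x = Rλ cos φ₀, y = Rφ, so h = 1 and k = cos 45.8° / cos φ.
At 34.2°: h = 1.000, k = 0.8429; principal scales a = 1.000, b = 0.8429.
sin(ω/2) = (a − b)/(a + b) = 0.1571/1.843 = 0.08523, so ω = 2 arcsin(0.08523) ≈ 9.8°.

9.8°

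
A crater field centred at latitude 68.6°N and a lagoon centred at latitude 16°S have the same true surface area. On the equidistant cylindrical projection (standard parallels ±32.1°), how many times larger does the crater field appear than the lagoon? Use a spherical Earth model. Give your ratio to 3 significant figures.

With standard parallel φ₀ = 32.1°, the equirectangular projection gives x = Rλ cos φ₀, y = Rφ, so h = 1 and k = cos 32.1° / cos φ.
Areal scale at 68.6°: h·k = 1.000 × 2.322 = 2.322.
Areal scale at 16°: h·k = 1.000 × 0.8813 = 0.8813.
Ratio = 2.322/0.8813 ≈ 2.63.

2.63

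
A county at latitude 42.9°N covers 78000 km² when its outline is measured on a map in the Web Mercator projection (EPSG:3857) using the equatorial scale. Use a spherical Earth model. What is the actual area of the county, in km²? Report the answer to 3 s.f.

For Mercator, h = k = sec φ (a conformal cylindrical projection has a single point scale, 1/cos φ).
Areal scale = k² = sec²φ = 1/cos²(42.9°) = 1/0.7325² = 1.864.
True area = apparent / (areal scale) = 78000 / 1.864 ≈ 41900 km².

41900 km²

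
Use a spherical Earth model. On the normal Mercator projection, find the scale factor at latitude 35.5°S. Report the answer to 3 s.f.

1.23

Mercator is conformal, so the point scale is isotropic: h = k = sec φ = 1/cos φ.
k = 1/cos 35.5° = 1/0.8141 = 1.228.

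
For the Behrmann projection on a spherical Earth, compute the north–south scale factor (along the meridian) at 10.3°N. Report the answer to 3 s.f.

1.14

The Behrmann projection is cylindrical equal-area with φ₀ = 30°. A cylindrical equal-area projection with standard parallel φ₀ has meridian scale h = cos φ / cos φ₀ and parallel scale k = cos φ₀ / cos φ (so areas are preserved, h·k = 1).
h = cos 10.3° / cos 30° = 0.9839/0.8660 = 1.136.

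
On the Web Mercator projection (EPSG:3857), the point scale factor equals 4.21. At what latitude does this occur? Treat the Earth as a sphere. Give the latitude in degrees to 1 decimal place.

Mercator scale is k = sec φ = 1/cos φ.
1/cos φ = 4.21  ⇒  cos φ = 0.2375  ⇒  φ = arccos(0.2375) ≈ 76.3°.

76.3°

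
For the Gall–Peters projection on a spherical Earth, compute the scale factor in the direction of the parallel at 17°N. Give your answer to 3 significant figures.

0.739

Gall–Peters is a cylindrical equal-area projection with standard parallels at ±45°. A cylindrical equal-area projection with standard parallel φ₀ has meridian scale h = cos φ / cos φ₀ and parallel scale k = cos φ₀ / cos φ (so areas are preserved, h·k = 1).
k = cos 45° / cos 17° = 0.7071/0.9563 = 0.7394.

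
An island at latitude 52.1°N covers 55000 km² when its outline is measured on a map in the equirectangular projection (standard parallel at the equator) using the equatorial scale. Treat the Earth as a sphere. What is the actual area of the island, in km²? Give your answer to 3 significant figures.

33800 km²

In the plate carrée (x = Rλ, y = Rφ), meridians are true-scale (h = 1) and parallels are stretched by k = sec φ.
Areal scale = h·k = 1 × sec φ; at 52.1°, h = 1.000, k = 1.628, so h·k = 1.628.
True area = apparent / (areal scale) = 55000 / 1.628 ≈ 33800 km².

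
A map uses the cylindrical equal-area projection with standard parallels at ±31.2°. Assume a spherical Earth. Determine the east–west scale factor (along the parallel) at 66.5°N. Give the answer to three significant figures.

A cylindrical equal-area projection with standard parallel φ₀ has meridian scale h = cos φ / cos φ₀ and parallel scale k = cos φ₀ / cos φ (so areas are preserved, h·k = 1).
k = cos 31.2° / cos 66.5° = 0.8554/0.3987 = 2.145.

2.15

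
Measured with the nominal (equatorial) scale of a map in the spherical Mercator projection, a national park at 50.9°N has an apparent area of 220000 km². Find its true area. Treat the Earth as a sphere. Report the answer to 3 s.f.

87500 km²

The Mercator projection is conformal; its linear scale factor is the same in every direction and equals sec φ = 1/cos φ.
Areal scale = k² = sec²φ = 1/cos²(50.9°) = 1/0.6307² = 2.514.
True area = apparent / (areal scale) = 220000 / 2.514 ≈ 87500 km².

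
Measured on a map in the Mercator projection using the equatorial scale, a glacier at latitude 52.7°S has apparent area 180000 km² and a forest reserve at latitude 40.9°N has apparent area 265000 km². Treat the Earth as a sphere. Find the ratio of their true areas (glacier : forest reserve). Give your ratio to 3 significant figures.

0.437

Since Mercator area scale is 1/cos²φ, the true area equals the apparent area multiplied by cos²φ.
True area of glacier: 180000 × cos²(52.7°) = 180000 × 0.3672 = 66100 km².
True area of forest reserve: 265000 × cos²(40.9°) = 265000 × 0.5713 = 151400 km².
Ratio = 66100 / 151400 ≈ 0.437.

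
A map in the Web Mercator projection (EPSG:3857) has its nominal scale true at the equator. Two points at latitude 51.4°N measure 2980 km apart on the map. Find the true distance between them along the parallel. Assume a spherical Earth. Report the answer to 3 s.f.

1860 km

Mercator is conformal, so the point scale is isotropic: h = k = sec φ = 1/cos φ.
Along the parallel at 51.4°, map distances are exaggerated by k = sec 51.4° = 1.603.
True distance = 2980 / 1.603 = 2980 × cos 51.4° ≈ 1860 km.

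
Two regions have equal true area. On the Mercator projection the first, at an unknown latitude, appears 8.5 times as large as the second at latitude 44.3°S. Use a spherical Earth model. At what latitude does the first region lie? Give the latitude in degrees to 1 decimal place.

On Mercator, (apparent₁)/(apparent₂) = sec²φ₁ / sec²φ₂ when true areas are equal.
cos²φ₂ / cos²φ₁ = 8.5  ⇒  cos φ₁ = cos 44.3° / √8.5 = 0.7157/2.915 = 0.2455.
φ₁ = arccos(0.2455) ≈ 75.8°.

75.8°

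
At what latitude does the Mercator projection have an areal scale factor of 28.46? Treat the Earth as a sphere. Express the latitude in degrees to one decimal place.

79.2°

Mercator areal scale is sec²φ.
sec²φ = 28.46  ⇒  cos²φ = 0.03514  ⇒  cos φ = 0.1874.
φ = arccos(0.1874) ≈ 79.2°.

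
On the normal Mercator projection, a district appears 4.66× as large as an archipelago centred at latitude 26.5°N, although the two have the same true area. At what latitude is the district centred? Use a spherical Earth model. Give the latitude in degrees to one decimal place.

65.5°

On Mercator, (apparent₁)/(apparent₂) = sec²φ₁ / sec²φ₂ when true areas are equal.
cos²φ₂ / cos²φ₁ = 4.66  ⇒  cos φ₁ = cos 26.5° / √4.66 = 0.8949/2.159 = 0.4146.
φ₁ = arccos(0.4146) ≈ 65.5°.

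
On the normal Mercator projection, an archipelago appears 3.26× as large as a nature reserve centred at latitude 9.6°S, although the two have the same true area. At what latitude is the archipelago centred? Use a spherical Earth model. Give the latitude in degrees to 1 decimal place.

56.9°

For equal true areas on Mercator, apparent areas scale as sec²φ, so the ratio is cos²φ₂ / cos²φ₁.
cos²φ₂ / cos²φ₁ = 3.26  ⇒  cos φ₁ = cos 9.6° / √3.26 = 0.9860/1.806 = 0.5461.
φ₁ = arccos(0.5461) ≈ 56.9°.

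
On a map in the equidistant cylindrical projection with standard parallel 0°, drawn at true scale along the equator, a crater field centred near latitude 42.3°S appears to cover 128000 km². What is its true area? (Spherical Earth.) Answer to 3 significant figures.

94700 km²

In the plate carrée (x = Rλ, y = Rφ), meridians are true-scale (h = 1) and parallels are stretched by k = sec φ.
Areal scale = h·k = 1 × sec φ; at 42.3°, h = 1.000, k = 1.352, so h·k = 1.352.
True area = apparent / (areal scale) = 128000 / 1.352 ≈ 94700 km².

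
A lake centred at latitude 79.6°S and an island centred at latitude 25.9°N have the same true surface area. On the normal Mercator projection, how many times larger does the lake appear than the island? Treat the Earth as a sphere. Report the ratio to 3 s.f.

24.8

Mercator areal scale is sec²φ.
At 79.6°: sec²(79.6°) = 1/0.1805² = 30.69.
At 25.9°: sec²(25.9°) = 1/0.8996² = 1.236.
Ratio = 30.69/1.236 = cos²(25.9°)/cos²(79.6°) ≈ 24.8.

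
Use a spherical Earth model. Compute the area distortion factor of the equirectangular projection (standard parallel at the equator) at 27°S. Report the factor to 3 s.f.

1.12

In the plate carrée (x = Rλ, y = Rφ), meridians are true-scale (h = 1) and parallels are stretched by k = sec φ.
Areal scale = h·k = 1 × sec φ; at 27°, h = 1.000, k = 1.122, so h·k = 1.122.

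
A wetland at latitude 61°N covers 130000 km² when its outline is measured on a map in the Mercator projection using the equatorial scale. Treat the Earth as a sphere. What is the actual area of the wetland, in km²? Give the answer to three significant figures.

30600 km²

Mercator is conformal, so the point scale is isotropic: h = k = sec φ = 1/cos φ.
Areal scale = k² = sec²φ = 1/cos²(61°) = 1/0.4848² = 4.255.
True area = apparent / (areal scale) = 130000 / 4.255 ≈ 30600 km².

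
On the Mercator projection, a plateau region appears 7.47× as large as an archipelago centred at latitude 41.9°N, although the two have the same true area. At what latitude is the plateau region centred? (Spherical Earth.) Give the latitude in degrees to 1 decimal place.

74.2°

Mercator areal scale is sec²φ, so apparent-area ratio = sec²φ₁ / sec²φ₂ = cos²φ₂ / cos²φ₁.
cos²φ₂ / cos²φ₁ = 7.47  ⇒  cos φ₁ = cos 41.9° / √7.47 = 0.7443/2.733 = 0.2723.
φ₁ = arccos(0.2723) ≈ 74.2°.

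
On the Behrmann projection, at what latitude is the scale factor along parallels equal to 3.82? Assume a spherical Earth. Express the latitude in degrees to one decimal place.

76.9°

Behrmann is a cylindrical equal-area projection with standard parallels at ±30°. A cylindrical equal-area projection with standard parallel φ₀ has meridian scale h = cos φ / cos φ₀ and parallel scale k = cos φ₀ / cos φ (so areas are preserved, h·k = 1).
k = cos φ₀ / cos φ = 3.82  ⇒  cos φ = cos 30° / 3.82 = 0.2267.
φ = arccos(0.2267) ≈ 76.9°.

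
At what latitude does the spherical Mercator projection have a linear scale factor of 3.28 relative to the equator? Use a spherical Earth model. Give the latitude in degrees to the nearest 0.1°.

Mercator scale is k = sec φ = 1/cos φ.
1/cos φ = 3.28  ⇒  cos φ = 0.3049  ⇒  φ = arccos(0.3049) ≈ 72.2°.

72.2°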